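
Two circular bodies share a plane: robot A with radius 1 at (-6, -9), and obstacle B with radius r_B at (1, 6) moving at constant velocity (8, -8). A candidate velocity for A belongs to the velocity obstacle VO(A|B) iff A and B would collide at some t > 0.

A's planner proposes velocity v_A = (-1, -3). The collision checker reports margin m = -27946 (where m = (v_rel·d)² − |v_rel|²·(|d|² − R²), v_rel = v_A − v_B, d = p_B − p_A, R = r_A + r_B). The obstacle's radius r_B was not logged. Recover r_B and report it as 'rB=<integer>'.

m = -27946
d = (7, 15);  v_rel = (-9, 5),  |v_rel|² = 106
v_rel×d = (-9)·(15) − (5)·(7) = -170
since m = R²·106 − (-170)²:  R² = (28900 + -27946) / 106 = 9
R = √9 = 3  ⇒  r_B = 3 − 1 = 2

rB=2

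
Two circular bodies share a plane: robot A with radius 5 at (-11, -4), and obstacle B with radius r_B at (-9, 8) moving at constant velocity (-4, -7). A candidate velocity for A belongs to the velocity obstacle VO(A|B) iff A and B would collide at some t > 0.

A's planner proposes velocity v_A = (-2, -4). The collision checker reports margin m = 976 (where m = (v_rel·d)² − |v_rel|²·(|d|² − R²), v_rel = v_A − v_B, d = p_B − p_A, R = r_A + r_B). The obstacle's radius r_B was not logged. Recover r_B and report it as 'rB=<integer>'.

m = 976
d = (2, 12);  v_rel = (2, 3),  |v_rel|² = 13
v_rel×d = (2)·(12) − (3)·(2) = 18
since m = R²·13 − 18²:  R² = (324 + 976) / 13 = 100
R = √100 = 10  ⇒  r_B = 10 − 5 = 5

rB=5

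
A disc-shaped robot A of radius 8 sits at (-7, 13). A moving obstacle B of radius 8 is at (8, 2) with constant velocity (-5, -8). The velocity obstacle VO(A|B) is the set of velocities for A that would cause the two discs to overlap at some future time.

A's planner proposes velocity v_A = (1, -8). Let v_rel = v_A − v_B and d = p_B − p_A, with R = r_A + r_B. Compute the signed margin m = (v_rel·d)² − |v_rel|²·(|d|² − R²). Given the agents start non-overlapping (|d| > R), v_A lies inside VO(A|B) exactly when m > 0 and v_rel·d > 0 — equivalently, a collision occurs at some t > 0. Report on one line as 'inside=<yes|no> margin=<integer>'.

d = (15, -11),  |d|² = 346;  R = 8+8 = 16,  c = 346−16² = 90
v_rel = (6, 0),  |v_rel|² = 36;  v_rel·d = (6)·(15) + (0)·(-11) = 90
36·t² − 180·t + 90 = 0  ⇒  m = 90² − 36·90 = 4860
m = 4860 > 0,  v_rel·d = 90 > 0  ⇒  inside

inside=yes margin=4860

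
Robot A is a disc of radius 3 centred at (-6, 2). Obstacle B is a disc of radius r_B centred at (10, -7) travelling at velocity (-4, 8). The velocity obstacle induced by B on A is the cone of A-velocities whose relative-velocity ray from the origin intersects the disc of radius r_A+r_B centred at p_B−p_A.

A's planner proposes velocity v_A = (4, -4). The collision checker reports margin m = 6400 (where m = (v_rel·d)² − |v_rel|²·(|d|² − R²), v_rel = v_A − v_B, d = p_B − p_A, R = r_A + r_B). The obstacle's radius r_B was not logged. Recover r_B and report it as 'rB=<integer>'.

m = 6400
d = (16, -9);  v_rel = (8, -12),  |v_rel|² = 208
v_rel×d = (8)·(-9) − (-12)·(16) = 120
since m = R²·208 − 120²:  R² = (14400 + 6400) / 208 = 100
R = √100 = 10  ⇒  r_B = 10 − 3 = 7

rB=7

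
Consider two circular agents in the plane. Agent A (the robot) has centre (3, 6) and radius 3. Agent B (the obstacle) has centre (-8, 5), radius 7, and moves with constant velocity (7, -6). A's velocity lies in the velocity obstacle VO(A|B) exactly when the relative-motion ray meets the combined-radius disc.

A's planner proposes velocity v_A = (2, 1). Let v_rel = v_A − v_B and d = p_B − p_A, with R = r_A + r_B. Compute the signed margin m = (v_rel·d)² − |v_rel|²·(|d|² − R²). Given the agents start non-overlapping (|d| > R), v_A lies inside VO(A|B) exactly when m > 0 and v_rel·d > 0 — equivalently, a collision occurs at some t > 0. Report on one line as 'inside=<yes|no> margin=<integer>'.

d = (-11, -1),  |d|² = 122;  R = 3+7 = 10,  c = 122−10² = 22
v_rel = (-5, 7),  |v_rel|² = 74;  v_rel·d = (-5)·(-11) + (7)·(-1) = 48
74·t² − 96·t + 22 = 0  ⇒  m = 48² − 74·22 = 676
m = 676 > 0,  v_rel·d = 48 > 0  ⇒  inside

inside=yes margin=676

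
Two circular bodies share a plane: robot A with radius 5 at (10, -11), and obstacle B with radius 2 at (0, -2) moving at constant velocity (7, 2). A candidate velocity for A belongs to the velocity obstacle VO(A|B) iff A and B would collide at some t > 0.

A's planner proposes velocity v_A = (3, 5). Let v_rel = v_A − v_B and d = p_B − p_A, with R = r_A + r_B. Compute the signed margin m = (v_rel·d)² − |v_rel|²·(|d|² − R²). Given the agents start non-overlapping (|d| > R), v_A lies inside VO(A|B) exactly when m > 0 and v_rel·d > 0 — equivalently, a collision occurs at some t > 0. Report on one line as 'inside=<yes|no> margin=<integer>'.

d = (-10, 9),  |d|² = 181;  R = 5+2 = 7,  c = 181−7² = 132
v_rel = (-4, 3),  |v_rel|² = 25;  v_rel·d = (-4)·(-10) + (3)·(9) = 67
25·t² − 134·t + 132 = 0  ⇒  m = 67² − 25·132 = 1189
m = 1189 > 0,  v_rel·d = 67 > 0  ⇒  inside

inside=yes margin=1189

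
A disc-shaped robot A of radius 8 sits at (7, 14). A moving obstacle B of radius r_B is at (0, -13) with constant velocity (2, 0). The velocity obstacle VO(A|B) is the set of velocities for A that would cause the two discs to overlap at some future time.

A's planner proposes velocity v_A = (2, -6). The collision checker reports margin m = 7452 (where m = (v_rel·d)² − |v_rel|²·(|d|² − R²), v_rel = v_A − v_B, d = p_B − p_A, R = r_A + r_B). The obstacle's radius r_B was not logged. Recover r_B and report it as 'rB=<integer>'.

m = 7452
d = (-7, -27);  v_rel = (0, -6),  |v_rel|² = 36
v_rel×d = (0)·(-27) − (-6)·(-7) = -42
since m = R²·36 − (-42)²:  R² = (1764 + 7452) / 36 = 256
R = √256 = 16  ⇒  r_B = 16 − 8 = 8

rB=8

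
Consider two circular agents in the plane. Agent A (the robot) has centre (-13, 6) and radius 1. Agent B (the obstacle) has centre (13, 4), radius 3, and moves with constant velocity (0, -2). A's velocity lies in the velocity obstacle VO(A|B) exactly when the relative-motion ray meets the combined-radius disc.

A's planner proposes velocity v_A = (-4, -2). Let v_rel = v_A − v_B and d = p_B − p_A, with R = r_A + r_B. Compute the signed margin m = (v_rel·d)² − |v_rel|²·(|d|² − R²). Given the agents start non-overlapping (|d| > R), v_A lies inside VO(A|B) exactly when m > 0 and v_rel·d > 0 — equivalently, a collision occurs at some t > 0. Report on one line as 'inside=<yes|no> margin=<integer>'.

d = (26, -2),  |d|² = 680;  R = 1+3 = 4,  c = 680−4² = 664
v_rel = (-4, 0),  |v_rel|² = 16;  v_rel·d = (-4)·(26) + (0)·(-2) = -104
16·t² + 208·t + 664 = 0  ⇒  m = (-104)² − 16·664 = 192
m = 192 > 0,  v_rel·d = -104 < 0  ⇒  outside

inside=no margin=192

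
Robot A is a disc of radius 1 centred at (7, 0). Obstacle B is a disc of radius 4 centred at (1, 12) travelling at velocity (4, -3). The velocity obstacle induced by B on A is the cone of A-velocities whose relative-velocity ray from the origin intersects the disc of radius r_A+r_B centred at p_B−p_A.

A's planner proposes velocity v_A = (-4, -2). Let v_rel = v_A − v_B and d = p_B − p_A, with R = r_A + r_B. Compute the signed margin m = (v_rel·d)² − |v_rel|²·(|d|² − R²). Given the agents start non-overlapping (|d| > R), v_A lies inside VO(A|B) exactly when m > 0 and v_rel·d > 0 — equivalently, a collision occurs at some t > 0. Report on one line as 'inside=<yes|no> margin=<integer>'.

d = (-6, 12),  |d|² = 180;  R = 1+4 = 5,  c = 180−5² = 155
v_rel = (-8, 1),  |v_rel|² = 65;  v_rel·d = (-8)·(-6) + (1)·(12) = 60
65·t² − 120·t + 155 = 0  ⇒  m = 60² − 65·155 = -6475
m = -6475 < 0,  v_rel·d = 60 > 0  ⇒  outside

inside=no margin=-6475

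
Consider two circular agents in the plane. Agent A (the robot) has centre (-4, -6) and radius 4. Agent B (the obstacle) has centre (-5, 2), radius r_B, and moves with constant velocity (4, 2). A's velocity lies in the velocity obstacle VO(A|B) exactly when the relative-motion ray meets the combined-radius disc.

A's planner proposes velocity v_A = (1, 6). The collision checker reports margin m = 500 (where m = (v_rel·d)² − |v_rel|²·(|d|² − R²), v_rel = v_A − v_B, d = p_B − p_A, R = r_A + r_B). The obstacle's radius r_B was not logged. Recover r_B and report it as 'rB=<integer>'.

m = 500
d = (-1, 8);  v_rel = (-3, 4),  |v_rel|² = 25
v_rel×d = (-3)·(8) − (4)·(-1) = -20
since m = R²·25 − (-20)²:  R² = (400 + 500) / 25 = 36
R = √36 = 6  ⇒  r_B = 6 − 4 = 2

rB=2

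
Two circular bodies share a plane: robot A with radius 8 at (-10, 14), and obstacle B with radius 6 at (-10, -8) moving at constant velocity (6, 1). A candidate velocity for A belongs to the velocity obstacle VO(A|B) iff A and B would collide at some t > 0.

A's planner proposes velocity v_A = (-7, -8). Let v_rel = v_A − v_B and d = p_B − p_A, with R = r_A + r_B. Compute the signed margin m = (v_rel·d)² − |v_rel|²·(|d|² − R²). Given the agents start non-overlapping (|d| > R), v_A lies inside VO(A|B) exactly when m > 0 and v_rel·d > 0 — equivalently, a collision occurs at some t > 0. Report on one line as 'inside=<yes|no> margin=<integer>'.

d = (0, -22),  |d|² = 484;  R = 8+6 = 14,  c = 484−14² = 288
v_rel = (-13, -9),  |v_rel|² = 250;  v_rel·d = (-13)·(0) + (-9)·(-22) = 198
250·t² − 396·t + 288 = 0  ⇒  m = 198² − 250·288 = -32796
m = -32796 < 0,  v_rel·d = 198 > 0  ⇒  outside

inside=no margin=-32796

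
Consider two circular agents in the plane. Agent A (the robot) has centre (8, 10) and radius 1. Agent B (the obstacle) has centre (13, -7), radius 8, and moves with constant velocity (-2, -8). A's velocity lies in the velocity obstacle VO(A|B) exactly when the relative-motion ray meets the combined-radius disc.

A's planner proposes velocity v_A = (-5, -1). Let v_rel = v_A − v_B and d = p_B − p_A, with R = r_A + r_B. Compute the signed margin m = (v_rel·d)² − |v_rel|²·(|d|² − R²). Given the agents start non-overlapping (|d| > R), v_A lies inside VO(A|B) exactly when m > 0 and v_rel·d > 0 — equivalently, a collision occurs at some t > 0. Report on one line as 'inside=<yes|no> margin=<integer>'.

d = (5, -17),  |d|² = 314;  R = 1+8 = 9,  c = 314−9² = 233
v_rel = (-3, 7),  |v_rel|² = 58;  v_rel·d = (-3)·(5) + (7)·(-17) = -134
58·t² + 268·t + 233 = 0  ⇒  m = (-134)² − 58·233 = 4442
m = 4442 > 0,  v_rel·d = -134 < 0  ⇒  outside

inside=no margin=4442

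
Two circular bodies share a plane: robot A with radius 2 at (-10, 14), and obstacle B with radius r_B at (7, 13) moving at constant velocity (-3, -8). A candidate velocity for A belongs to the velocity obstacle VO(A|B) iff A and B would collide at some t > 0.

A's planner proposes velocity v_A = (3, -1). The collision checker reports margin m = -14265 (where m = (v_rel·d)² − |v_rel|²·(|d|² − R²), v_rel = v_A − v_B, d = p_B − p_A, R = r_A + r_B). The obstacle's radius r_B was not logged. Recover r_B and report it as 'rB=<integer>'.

m = -14265
d = (17, -1);  v_rel = (6, 7),  |v_rel|² = 85
v_rel×d = (6)·(-1) − (7)·(17) = -125
since m = R²·85 − (-125)²:  R² = (15625 + -14265) / 85 = 16
R = √16 = 4  ⇒  r_B = 4 − 2 = 2

rB=2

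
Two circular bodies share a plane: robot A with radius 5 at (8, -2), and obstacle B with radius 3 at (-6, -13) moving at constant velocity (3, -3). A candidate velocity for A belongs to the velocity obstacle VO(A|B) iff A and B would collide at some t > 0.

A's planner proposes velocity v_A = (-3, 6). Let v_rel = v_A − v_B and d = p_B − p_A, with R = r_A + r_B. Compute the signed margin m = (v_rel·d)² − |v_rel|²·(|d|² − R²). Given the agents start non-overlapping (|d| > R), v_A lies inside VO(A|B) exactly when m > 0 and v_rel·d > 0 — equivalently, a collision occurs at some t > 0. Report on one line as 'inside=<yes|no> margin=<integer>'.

d = (-14, -11),  |d|² = 317;  R = 5+3 = 8,  c = 317−8² = 253
v_rel = (-6, 9),  |v_rel|² = 117;  v_rel·d = (-6)·(-14) + (9)·(-11) = -15
117·t² + 30·t + 253 = 0  ⇒  m = (-15)² − 117·253 = -29376
m = -29376 < 0,  v_rel·d = -15 < 0  ⇒  outside

inside=no margin=-29376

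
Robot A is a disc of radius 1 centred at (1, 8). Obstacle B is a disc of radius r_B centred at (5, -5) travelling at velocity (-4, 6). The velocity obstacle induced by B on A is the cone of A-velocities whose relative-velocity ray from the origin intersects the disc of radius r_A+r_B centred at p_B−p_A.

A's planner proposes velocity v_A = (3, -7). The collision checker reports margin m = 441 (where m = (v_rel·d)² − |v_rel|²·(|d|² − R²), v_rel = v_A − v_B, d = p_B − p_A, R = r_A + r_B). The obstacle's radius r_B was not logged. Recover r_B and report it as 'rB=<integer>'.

m = 441
d = (4, -13);  v_rel = (7, -13),  |v_rel|² = 218
v_rel×d = (7)·(-13) − (-13)·(4) = -39
since m = R²·218 − (-39)²:  R² = (1521 + 441) / 218 = 9
R = √9 = 3  ⇒  r_B = 3 − 1 = 2

rB=2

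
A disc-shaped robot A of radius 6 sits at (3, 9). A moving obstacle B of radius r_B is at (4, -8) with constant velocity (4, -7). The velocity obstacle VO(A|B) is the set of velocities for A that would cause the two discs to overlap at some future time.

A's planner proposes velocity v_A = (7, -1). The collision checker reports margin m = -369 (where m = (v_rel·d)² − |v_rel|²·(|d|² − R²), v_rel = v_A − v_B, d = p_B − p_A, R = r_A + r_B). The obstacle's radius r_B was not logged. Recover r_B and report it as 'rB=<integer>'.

m = -369
d = (1, -17);  v_rel = (3, 6),  |v_rel|² = 45
v_rel×d = (3)·(-17) − (6)·(1) = -57
since m = R²·45 − (-57)²:  R² = (3249 + -369) / 45 = 64
R = √64 = 8  ⇒  r_B = 8 − 6 = 2

rB=2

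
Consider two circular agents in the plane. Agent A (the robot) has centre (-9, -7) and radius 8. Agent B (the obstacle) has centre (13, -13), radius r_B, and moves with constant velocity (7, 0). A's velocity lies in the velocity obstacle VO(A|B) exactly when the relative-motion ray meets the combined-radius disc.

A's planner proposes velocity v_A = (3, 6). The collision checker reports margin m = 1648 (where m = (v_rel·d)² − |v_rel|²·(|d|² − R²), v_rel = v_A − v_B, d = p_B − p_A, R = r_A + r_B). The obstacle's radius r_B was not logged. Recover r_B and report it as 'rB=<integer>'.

m = 1648
d = (22, -6);  v_rel = (-4, 6),  |v_rel|² = 52
v_rel×d = (-4)·(-6) − (6)·(22) = -108
since m = R²·52 − (-108)²:  R² = (11664 + 1648) / 52 = 256
R = √256 = 16  ⇒  r_B = 16 − 8 = 8

rB=8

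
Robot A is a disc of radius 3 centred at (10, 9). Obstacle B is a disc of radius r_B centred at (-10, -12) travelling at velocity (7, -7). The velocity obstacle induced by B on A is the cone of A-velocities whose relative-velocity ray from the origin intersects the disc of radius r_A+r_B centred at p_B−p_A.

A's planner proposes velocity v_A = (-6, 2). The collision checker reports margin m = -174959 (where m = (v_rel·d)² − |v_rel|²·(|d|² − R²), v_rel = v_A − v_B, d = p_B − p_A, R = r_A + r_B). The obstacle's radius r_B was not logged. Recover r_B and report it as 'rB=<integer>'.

m = -174959
d = (-20, -21);  v_rel = (-13, 9),  |v_rel|² = 250
v_rel×d = (-13)·(-21) − (9)·(-20) = 453
since m = R²·250 − 453²:  R² = (205209 + -174959) / 250 = 121
R = √121 = 11  ⇒  r_B = 11 − 3 = 8

rB=8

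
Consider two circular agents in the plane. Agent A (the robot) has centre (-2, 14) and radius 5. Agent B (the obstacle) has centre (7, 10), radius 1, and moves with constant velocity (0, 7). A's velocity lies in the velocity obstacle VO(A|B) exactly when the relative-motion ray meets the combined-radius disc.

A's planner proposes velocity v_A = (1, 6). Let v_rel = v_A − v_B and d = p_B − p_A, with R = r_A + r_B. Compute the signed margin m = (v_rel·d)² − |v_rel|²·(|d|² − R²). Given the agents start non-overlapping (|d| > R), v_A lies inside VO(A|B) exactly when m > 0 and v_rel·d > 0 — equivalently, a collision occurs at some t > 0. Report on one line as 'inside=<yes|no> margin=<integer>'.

d = (9, -4),  |d|² = 97;  R = 5+1 = 6,  c = 97−6² = 61
v_rel = (1, -1),  |v_rel|² = 2;  v_rel·d = (1)·(9) + (-1)·(-4) = 13
2·t² − 26·t + 61 = 0  ⇒  m = 13² − 2·61 = 47
m = 47 > 0,  v_rel·d = 13 > 0  ⇒  inside

inside=yes margin=47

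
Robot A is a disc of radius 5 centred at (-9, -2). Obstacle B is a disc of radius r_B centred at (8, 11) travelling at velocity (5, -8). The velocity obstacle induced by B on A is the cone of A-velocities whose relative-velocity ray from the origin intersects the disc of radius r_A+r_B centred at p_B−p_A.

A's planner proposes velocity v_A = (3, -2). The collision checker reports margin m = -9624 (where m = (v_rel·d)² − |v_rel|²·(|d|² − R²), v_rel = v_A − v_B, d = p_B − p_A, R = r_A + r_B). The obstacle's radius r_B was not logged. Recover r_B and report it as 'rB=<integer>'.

m = -9624
d = (17, 13);  v_rel = (-2, 6),  |v_rel|² = 40
v_rel×d = (-2)·(13) − (6)·(17) = -128
since m = R²·40 − (-128)²:  R² = (16384 + -9624) / 40 = 169
R = √169 = 13  ⇒  r_B = 13 − 5 = 8

rB=8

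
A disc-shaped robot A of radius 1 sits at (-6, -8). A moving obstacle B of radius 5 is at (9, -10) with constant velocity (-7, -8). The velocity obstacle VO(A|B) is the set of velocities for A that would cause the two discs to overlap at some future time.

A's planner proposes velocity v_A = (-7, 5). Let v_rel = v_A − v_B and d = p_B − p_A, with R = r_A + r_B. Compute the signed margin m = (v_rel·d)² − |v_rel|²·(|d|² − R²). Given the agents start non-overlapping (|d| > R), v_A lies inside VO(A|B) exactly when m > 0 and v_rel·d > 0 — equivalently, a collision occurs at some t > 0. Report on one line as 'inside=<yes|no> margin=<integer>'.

d = (15, -2),  |d|² = 229;  R = 1+5 = 6,  c = 229−6² = 193
v_rel = (0, 13),  |v_rel|² = 169;  v_rel·d = (0)·(15) + (13)·(-2) = -26
169·t² + 52·t + 193 = 0  ⇒  m = (-26)² − 169·193 = -31941
m = -31941 < 0,  v_rel·d = -26 < 0  ⇒  outside

inside=no margin=-31941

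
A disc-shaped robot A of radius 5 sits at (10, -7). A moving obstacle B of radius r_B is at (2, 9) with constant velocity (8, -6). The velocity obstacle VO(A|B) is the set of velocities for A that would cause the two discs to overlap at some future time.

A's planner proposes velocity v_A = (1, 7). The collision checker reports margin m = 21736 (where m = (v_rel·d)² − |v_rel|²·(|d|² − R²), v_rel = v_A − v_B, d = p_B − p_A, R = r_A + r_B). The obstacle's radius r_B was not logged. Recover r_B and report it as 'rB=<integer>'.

m = 21736
d = (-8, 16);  v_rel = (-7, 13),  |v_rel|² = 218
v_rel×d = (-7)·(16) − (13)·(-8) = -8
since m = R²·218 − (-8)²:  R² = (64 + 21736) / 218 = 100
R = √100 = 10  ⇒  r_B = 10 − 5 = 5

rB=5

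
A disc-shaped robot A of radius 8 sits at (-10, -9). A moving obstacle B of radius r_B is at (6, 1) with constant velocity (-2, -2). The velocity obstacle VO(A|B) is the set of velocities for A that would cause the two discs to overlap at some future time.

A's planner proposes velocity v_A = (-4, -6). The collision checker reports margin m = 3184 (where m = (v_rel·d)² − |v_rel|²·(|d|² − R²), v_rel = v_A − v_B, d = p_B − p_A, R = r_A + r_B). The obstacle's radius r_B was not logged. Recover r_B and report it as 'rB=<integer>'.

m = 3184
d = (16, 10);  v_rel = (-2, -4),  |v_rel|² = 20
v_rel×d = (-2)·(10) − (-4)·(16) = 44
since m = R²·20 − 44²:  R² = (1936 + 3184) / 20 = 256
R = √256 = 16  ⇒  r_B = 16 − 8 = 8

rB=8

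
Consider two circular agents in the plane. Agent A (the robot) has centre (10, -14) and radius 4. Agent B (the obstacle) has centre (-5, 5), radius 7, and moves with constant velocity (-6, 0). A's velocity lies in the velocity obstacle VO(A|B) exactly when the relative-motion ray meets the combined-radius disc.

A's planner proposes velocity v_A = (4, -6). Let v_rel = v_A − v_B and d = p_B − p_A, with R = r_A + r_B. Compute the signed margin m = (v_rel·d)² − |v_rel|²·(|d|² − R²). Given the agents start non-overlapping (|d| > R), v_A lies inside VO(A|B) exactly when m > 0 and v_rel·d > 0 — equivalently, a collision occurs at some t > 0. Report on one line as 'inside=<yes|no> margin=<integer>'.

d = (-15, 19),  |d|² = 586;  R = 4+7 = 11,  c = 586−11² = 465
v_rel = (10, -6),  |v_rel|² = 136;  v_rel·d = (10)·(-15) + (-6)·(19) = -264
136·t² + 528·t + 465 = 0  ⇒  m = (-264)² − 136·465 = 6456
m = 6456 > 0,  v_rel·d = -264 < 0  ⇒  outside

inside=no margin=6456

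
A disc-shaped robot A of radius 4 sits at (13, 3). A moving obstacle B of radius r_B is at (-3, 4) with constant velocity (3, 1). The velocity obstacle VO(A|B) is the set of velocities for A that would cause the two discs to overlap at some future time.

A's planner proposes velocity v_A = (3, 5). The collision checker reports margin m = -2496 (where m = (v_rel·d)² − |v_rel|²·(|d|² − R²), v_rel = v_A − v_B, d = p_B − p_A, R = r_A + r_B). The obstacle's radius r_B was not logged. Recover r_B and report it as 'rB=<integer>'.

m = -2496
d = (-16, 1);  v_rel = (0, 4),  |v_rel|² = 16
v_rel×d = (0)·(1) − (4)·(-16) = 64
since m = R²·16 − 64²:  R² = (4096 + -2496) / 16 = 100
R = √100 = 10  ⇒  r_B = 10 − 4 = 6

rB=6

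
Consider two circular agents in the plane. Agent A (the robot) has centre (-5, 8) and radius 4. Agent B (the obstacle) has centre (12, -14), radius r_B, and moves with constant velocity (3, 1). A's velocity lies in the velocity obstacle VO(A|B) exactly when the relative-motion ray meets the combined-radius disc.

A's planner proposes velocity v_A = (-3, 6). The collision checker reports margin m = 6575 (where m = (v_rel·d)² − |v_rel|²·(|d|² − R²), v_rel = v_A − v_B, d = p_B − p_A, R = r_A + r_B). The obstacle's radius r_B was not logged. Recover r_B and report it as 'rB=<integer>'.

m = 6575
d = (17, -22);  v_rel = (-6, 5),  |v_rel|² = 61
v_rel×d = (-6)·(-22) − (5)·(17) = 47
since m = R²·61 − 47²:  R² = (2209 + 6575) / 61 = 144
R = √144 = 12  ⇒  r_B = 12 − 4 = 8

rB=8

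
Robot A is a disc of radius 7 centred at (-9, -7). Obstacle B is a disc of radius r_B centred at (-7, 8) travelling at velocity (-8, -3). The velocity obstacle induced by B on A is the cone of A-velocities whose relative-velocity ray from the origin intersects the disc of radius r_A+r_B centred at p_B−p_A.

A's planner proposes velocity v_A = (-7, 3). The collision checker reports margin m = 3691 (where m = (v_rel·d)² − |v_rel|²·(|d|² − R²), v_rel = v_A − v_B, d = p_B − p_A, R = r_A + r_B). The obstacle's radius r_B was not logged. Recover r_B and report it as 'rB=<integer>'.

m = 3691
d = (2, 15);  v_rel = (1, 6),  |v_rel|² = 37
v_rel×d = (1)·(15) − (6)·(2) = 3
since m = R²·37 − 3²:  R² = (9 + 3691) / 37 = 100
R = √100 = 10  ⇒  r_B = 10 − 7 = 3

rB=3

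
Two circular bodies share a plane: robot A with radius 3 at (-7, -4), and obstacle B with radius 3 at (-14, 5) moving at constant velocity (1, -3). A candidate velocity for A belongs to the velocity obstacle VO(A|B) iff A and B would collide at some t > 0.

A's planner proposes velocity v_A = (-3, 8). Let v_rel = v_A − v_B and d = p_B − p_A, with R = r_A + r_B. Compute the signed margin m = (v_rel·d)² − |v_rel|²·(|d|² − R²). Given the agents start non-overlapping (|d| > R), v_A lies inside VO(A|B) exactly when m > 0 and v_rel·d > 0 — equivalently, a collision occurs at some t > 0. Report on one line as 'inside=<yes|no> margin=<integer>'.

d = (-7, 9),  |d|² = 130;  R = 3+3 = 6,  c = 130−6² = 94
v_rel = (-4, 11),  |v_rel|² = 137;  v_rel·d = (-4)·(-7) + (11)·(9) = 127
137·t² − 254·t + 94 = 0  ⇒  m = 127² − 137·94 = 3251
m = 3251 > 0,  v_rel·d = 127 > 0  ⇒  inside

inside=yes margin=3251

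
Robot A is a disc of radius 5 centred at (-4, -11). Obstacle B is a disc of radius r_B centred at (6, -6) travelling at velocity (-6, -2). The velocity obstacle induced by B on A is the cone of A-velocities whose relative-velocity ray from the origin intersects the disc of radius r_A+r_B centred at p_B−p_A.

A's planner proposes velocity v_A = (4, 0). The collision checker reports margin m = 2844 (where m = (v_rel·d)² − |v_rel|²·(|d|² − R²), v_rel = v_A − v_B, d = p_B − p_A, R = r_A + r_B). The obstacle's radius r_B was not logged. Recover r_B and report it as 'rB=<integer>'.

m = 2844
d = (10, 5);  v_rel = (10, 2),  |v_rel|² = 104
v_rel×d = (10)·(5) − (2)·(10) = 30
since m = R²·104 − 30²:  R² = (900 + 2844) / 104 = 36
R = √36 = 6  ⇒  r_B = 6 − 5 = 1

rB=1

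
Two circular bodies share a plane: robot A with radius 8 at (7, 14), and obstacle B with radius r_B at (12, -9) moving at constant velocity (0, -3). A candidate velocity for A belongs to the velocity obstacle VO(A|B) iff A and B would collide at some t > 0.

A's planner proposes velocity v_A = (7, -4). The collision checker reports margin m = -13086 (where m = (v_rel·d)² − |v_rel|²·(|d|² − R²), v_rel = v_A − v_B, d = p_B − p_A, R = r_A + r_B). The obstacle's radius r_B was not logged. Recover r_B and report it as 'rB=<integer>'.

m = -13086
d = (5, -23);  v_rel = (7, -1),  |v_rel|² = 50
v_rel×d = (7)·(-23) − (-1)·(5) = -156
since m = R²·50 − (-156)²:  R² = (24336 + -13086) / 50 = 225
R = √225 = 15  ⇒  r_B = 15 − 8 = 7

rB=7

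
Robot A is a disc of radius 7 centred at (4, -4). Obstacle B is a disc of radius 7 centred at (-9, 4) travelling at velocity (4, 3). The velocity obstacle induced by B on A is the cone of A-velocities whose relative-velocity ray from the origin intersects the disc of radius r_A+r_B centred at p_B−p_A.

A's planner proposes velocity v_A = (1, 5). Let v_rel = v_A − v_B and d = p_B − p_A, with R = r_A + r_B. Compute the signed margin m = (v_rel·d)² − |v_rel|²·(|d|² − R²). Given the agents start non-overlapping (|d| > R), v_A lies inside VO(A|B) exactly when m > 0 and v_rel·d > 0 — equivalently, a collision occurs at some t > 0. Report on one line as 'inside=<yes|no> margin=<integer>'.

d = (-13, 8),  |d|² = 233;  R = 7+7 = 14,  c = 233−14² = 37
v_rel = (-3, 2),  |v_rel|² = 13;  v_rel·d = (-3)·(-13) + (2)·(8) = 55
13·t² − 110·t + 37 = 0  ⇒  m = 55² − 13·37 = 2544
m = 2544 > 0,  v_rel·d = 55 > 0  ⇒  inside

inside=yes margin=2544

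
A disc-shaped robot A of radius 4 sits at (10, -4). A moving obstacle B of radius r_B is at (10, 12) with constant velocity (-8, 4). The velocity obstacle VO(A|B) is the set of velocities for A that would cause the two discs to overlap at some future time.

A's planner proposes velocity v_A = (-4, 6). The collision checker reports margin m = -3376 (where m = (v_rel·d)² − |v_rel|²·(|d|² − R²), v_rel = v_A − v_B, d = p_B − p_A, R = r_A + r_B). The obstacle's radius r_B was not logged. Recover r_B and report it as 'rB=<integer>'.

m = -3376
d = (0, 16);  v_rel = (4, 2),  |v_rel|² = 20
v_rel×d = (4)·(16) − (2)·(0) = 64
since m = R²·20 − 64²:  R² = (4096 + -3376) / 20 = 36
R = √36 = 6  ⇒  r_B = 6 − 4 = 2

rB=2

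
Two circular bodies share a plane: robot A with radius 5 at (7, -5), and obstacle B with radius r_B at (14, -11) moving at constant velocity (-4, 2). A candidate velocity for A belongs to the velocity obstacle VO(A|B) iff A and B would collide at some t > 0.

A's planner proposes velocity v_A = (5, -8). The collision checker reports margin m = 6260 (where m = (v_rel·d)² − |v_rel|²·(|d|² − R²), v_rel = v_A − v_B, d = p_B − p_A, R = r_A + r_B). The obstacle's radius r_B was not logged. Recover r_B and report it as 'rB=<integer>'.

m = 6260
d = (7, -6);  v_rel = (9, -10),  |v_rel|² = 181
v_rel×d = (9)·(-6) − (-10)·(7) = 16
since m = R²·181 − 16²:  R² = (256 + 6260) / 181 = 36
R = √36 = 6  ⇒  r_B = 6 − 5 = 1

rB=1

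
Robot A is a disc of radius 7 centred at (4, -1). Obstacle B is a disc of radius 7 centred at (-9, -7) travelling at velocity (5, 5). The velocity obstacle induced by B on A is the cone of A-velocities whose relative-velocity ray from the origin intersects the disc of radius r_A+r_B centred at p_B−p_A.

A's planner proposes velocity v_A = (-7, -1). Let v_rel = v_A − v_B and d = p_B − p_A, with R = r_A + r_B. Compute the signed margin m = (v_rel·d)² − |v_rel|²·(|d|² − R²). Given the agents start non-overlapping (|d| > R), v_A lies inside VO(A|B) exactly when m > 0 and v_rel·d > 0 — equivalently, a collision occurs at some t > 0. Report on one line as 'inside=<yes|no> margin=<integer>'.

d = (-13, -6),  |d|² = 205;  R = 7+7 = 14,  c = 205−14² = 9
v_rel = (-12, -6),  |v_rel|² = 180;  v_rel·d = (-12)·(-13) + (-6)·(-6) = 192
180·t² − 384·t + 9 = 0  ⇒  m = 192² − 180·9 = 35244
m = 35244 > 0,  v_rel·d = 192 > 0  ⇒  inside

inside=yes margin=35244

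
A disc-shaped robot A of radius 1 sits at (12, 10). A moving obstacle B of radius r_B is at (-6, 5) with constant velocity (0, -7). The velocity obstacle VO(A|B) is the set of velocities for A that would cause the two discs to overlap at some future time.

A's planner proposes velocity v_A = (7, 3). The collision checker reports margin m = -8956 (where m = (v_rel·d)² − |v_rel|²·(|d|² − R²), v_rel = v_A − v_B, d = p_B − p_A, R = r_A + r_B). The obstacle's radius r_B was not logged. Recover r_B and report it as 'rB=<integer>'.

m = -8956
d = (-18, -5);  v_rel = (7, 10),  |v_rel|² = 149
v_rel×d = (7)·(-5) − (10)·(-18) = 145
since m = R²·149 − 145²:  R² = (21025 + -8956) / 149 = 81
R = √81 = 9  ⇒  r_B = 9 − 1 = 8

rB=8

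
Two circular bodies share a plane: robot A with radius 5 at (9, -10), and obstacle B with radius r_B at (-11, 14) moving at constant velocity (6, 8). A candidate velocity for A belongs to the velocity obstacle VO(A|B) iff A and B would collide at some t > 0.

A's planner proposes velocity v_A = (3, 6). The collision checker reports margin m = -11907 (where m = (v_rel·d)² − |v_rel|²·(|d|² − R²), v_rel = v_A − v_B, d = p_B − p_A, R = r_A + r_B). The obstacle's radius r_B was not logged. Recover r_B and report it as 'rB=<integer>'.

m = -11907
d = (-20, 24);  v_rel = (-3, -2),  |v_rel|² = 13
v_rel×d = (-3)·(24) − (-2)·(-20) = -112
since m = R²·13 − (-112)²:  R² = (12544 + -11907) / 13 = 49
R = √49 = 7  ⇒  r_B = 7 − 5 = 2

rB=2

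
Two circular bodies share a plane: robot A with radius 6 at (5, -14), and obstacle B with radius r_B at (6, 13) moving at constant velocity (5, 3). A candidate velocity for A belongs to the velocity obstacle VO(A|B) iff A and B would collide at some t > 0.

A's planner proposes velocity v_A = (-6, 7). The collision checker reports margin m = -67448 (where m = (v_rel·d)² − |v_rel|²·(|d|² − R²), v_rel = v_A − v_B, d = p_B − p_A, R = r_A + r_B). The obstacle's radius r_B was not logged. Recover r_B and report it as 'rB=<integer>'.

m = -67448
d = (1, 27);  v_rel = (-11, 4),  |v_rel|² = 137
v_rel×d = (-11)·(27) − (4)·(1) = -301
since m = R²·137 − (-301)²:  R² = (90601 + -67448) / 137 = 169
R = √169 = 13  ⇒  r_B = 13 − 6 = 7

rB=7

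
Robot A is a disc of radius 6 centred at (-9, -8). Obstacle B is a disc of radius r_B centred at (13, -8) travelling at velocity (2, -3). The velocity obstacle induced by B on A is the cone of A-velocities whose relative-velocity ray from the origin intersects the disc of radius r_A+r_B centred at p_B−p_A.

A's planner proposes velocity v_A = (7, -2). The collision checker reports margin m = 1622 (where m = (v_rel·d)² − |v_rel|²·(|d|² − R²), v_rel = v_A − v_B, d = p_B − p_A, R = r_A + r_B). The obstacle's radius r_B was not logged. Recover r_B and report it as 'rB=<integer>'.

m = 1622
d = (22, 0);  v_rel = (5, 1),  |v_rel|² = 26
v_rel×d = (5)·(0) − (1)·(22) = -22
since m = R²·26 − (-22)²:  R² = (484 + 1622) / 26 = 81
R = √81 = 9  ⇒  r_B = 9 − 6 = 3

rB=3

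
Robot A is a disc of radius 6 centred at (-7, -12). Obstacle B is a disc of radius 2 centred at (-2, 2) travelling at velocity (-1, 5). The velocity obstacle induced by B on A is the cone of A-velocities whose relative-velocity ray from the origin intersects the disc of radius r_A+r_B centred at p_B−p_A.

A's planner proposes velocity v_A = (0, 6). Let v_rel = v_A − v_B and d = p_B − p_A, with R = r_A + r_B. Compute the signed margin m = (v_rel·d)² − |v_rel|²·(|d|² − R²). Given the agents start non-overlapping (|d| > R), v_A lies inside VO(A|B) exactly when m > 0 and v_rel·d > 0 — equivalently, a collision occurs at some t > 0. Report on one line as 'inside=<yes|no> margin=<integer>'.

d = (5, 14),  |d|² = 221;  R = 6+2 = 8,  c = 221−8² = 157
v_rel = (1, 1),  |v_rel|² = 2;  v_rel·d = (1)·(5) + (1)·(14) = 19
2·t² − 38·t + 157 = 0  ⇒  m = 19² − 2·157 = 47
m = 47 > 0,  v_rel·d = 19 > 0  ⇒  inside

inside=yes margin=47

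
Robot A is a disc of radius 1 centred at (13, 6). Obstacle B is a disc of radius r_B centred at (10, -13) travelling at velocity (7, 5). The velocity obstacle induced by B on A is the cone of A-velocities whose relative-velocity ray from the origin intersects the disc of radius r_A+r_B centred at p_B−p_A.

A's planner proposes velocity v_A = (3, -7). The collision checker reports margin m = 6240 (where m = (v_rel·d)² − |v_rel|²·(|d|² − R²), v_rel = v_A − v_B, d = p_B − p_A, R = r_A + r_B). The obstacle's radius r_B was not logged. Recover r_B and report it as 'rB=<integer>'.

m = 6240
d = (-3, -19);  v_rel = (-4, -12),  |v_rel|² = 160
v_rel×d = (-4)·(-19) − (-12)·(-3) = 40
since m = R²·160 − 40²:  R² = (1600 + 6240) / 160 = 49
R = √49 = 7  ⇒  r_B = 7 − 1 = 6

rB=6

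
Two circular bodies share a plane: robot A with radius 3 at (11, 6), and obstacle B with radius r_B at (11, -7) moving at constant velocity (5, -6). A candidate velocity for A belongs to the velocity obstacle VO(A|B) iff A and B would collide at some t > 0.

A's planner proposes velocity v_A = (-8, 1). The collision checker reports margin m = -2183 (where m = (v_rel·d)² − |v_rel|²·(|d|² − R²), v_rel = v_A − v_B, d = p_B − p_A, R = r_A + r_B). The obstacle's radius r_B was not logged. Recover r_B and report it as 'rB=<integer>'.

m = -2183
d = (0, -13);  v_rel = (-13, 7),  |v_rel|² = 218
v_rel×d = (-13)·(-13) − (7)·(0) = 169
since m = R²·218 − 169²:  R² = (28561 + -2183) / 218 = 121
R = √121 = 11  ⇒  r_B = 11 − 3 = 8

rB=8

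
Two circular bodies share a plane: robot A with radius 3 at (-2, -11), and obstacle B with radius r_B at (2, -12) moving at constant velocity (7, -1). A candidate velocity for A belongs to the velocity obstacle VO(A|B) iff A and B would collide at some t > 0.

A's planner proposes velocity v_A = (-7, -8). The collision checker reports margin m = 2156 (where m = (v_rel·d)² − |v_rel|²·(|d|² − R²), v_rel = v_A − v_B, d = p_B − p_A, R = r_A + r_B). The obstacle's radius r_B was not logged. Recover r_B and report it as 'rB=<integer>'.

m = 2156
d = (4, -1);  v_rel = (-14, -7),  |v_rel|² = 245
v_rel×d = (-14)·(-1) − (-7)·(4) = 42
since m = R²·245 − 42²:  R² = (1764 + 2156) / 245 = 16
R = √16 = 4  ⇒  r_B = 4 − 3 = 1

rB=1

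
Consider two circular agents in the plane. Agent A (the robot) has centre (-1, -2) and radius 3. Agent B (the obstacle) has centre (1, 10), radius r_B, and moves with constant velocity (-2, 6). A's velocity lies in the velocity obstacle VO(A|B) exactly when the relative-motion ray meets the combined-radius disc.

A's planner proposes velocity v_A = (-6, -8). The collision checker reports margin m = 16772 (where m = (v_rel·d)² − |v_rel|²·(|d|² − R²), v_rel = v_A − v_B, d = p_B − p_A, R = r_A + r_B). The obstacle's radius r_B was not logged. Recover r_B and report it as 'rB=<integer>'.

m = 16772
d = (2, 12);  v_rel = (-4, -14),  |v_rel|² = 212
v_rel×d = (-4)·(12) − (-14)·(2) = -20
since m = R²·212 − (-20)²:  R² = (400 + 16772) / 212 = 81
R = √81 = 9  ⇒  r_B = 9 − 3 = 6

rB=6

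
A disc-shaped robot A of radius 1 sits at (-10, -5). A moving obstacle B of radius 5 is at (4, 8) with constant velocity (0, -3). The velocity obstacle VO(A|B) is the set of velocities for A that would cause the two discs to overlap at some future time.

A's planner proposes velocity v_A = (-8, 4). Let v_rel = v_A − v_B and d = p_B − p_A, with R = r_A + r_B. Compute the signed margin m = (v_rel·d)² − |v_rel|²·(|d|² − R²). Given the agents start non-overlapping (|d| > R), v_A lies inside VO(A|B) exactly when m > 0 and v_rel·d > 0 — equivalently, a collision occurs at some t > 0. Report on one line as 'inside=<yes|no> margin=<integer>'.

d = (14, 13),  |d|² = 365;  R = 1+5 = 6,  c = 365−6² = 329
v_rel = (-8, 7),  |v_rel|² = 113;  v_rel·d = (-8)·(14) + (7)·(13) = -21
113·t² + 42·t + 329 = 0  ⇒  m = (-21)² − 113·329 = -36736
m = -36736 < 0,  v_rel·d = -21 < 0  ⇒  outside

inside=no margin=-36736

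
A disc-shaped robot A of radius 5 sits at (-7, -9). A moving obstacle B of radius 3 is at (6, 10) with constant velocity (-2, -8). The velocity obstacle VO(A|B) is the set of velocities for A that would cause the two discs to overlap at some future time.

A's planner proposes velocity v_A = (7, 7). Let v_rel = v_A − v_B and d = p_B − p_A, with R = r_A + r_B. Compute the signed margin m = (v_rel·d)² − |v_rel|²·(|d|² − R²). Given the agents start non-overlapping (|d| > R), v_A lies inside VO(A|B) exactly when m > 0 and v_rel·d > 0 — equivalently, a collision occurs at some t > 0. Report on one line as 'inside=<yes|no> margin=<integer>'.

d = (13, 19),  |d|² = 530;  R = 5+3 = 8,  c = 530−8² = 466
v_rel = (9, 15),  |v_rel|² = 306;  v_rel·d = (9)·(13) + (15)·(19) = 402
306·t² − 804·t + 466 = 0  ⇒  m = 402² − 306·466 = 19008
m = 19008 > 0,  v_rel·d = 402 > 0  ⇒  inside

inside=yes margin=19008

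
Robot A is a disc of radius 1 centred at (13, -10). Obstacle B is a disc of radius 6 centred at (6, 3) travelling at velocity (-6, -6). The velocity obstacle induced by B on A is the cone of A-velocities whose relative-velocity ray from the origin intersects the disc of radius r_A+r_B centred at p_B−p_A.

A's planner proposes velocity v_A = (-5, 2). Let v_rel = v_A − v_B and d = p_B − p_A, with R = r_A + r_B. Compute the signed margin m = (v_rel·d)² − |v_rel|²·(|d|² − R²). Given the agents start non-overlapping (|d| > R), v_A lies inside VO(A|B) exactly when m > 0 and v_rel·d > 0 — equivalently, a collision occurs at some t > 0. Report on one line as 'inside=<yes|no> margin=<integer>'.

d = (-7, 13),  |d|² = 218;  R = 1+6 = 7,  c = 218−7² = 169
v_rel = (1, 8),  |v_rel|² = 65;  v_rel·d = (1)·(-7) + (8)·(13) = 97
65·t² − 194·t + 169 = 0  ⇒  m = 97² − 65·169 = -1576
m = -1576 < 0,  v_rel·d = 97 > 0  ⇒  outside

inside=no margin=-1576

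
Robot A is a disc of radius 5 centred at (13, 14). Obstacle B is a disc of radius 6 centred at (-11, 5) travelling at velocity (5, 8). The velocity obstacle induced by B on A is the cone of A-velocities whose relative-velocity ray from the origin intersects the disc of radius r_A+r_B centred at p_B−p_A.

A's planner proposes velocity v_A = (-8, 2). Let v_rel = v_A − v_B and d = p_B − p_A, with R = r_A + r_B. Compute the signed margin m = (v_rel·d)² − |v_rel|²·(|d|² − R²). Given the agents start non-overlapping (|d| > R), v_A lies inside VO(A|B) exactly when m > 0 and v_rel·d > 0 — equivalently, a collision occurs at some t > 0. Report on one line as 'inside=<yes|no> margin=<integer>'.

d = (-24, -9),  |d|² = 657;  R = 5+6 = 11,  c = 657−11² = 536
v_rel = (-13, -6),  |v_rel|² = 205;  v_rel·d = (-13)·(-24) + (-6)·(-9) = 366
205·t² − 732·t + 536 = 0  ⇒  m = 366² − 205·536 = 24076
m = 24076 > 0,  v_rel·d = 366 > 0  ⇒  inside

inside=yes margin=24076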